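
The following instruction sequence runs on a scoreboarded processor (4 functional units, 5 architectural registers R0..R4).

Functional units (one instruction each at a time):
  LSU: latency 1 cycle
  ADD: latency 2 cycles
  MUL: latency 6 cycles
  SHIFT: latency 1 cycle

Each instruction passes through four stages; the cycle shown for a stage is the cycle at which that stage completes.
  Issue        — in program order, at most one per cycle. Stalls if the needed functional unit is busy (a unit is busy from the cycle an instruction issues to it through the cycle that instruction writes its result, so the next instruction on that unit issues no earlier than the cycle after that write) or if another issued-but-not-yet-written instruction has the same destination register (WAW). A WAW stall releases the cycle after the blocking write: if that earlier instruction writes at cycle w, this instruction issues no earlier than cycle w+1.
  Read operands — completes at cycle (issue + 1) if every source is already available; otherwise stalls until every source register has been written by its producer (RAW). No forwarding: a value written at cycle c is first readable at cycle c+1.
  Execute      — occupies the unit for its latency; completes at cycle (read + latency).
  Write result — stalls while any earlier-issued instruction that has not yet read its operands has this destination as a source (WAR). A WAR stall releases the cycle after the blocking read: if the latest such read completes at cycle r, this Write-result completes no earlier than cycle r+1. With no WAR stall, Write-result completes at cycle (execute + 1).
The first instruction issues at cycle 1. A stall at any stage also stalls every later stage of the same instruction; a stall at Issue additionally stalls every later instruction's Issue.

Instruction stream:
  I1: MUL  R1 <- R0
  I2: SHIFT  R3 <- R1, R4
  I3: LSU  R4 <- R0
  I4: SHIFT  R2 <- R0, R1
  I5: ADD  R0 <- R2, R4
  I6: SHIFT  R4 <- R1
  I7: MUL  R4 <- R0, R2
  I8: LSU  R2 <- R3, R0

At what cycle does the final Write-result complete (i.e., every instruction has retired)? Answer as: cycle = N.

cycle = 29

c1: I1→MUL
c2: I1 RO · I2→SHIFT
c3: I3→LSU
c4: I3 RO
c5: I3 EX
c8: I1 EX
c9: I1 WR R1
c10: I2 RO
c11: I2 EX · I3 WR R4
c12: I2 WR R3
c13: I4→SHIFT
c14: I4 RO · I5→ADD
c15: I4 EX
c16: I4 WR R2
c17: I5 RO · I6→SHIFT
c18: I6 RO
c19: I5 EX · I6 EX
c20: I5 WR R0 · I6 WR R4
c21: I7→MUL
c22: I7 RO · I8→LSU
c23: I8 RO
c24: I8 EX
c25: I8 WR R2
c28: I7 EX
c29: I7 WR R4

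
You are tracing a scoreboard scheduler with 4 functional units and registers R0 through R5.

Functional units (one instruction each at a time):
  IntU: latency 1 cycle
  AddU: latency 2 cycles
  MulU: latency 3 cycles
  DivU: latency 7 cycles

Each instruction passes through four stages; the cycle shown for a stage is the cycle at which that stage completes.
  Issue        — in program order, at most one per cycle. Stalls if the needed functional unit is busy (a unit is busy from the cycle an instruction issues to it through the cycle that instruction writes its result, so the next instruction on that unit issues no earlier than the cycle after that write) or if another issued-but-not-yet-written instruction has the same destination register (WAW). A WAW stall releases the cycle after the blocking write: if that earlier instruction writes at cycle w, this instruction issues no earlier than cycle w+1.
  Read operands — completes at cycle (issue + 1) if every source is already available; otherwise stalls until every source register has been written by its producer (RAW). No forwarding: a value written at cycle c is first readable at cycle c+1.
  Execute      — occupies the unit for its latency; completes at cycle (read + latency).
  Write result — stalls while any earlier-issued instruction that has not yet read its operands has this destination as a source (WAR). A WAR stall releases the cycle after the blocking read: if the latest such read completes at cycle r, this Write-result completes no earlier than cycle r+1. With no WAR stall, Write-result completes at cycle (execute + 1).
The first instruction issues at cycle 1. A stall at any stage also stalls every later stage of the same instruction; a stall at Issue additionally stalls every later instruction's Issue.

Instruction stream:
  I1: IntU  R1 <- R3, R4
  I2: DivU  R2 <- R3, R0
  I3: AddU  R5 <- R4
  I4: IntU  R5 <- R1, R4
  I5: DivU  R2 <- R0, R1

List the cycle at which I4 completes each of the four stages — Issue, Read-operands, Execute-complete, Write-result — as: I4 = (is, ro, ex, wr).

c1: I1→IntU
c2: I1 RO, I2→DivU
c3: I1 EX, I2 RO, I3→AddU
c4: I1 WR R1, I3 RO
c6: I3 EX
c7: I3 WR R5
c8: I4→IntU
c9: I4 RO
c10: I2 EX, I4 EX
c11: I2 WR R2, I4 WR R5
c12: I5→DivU
c13: I5 RO
c20: I5 EX
c21: I5 WR R2

I4 = (8, 9, 10, 11)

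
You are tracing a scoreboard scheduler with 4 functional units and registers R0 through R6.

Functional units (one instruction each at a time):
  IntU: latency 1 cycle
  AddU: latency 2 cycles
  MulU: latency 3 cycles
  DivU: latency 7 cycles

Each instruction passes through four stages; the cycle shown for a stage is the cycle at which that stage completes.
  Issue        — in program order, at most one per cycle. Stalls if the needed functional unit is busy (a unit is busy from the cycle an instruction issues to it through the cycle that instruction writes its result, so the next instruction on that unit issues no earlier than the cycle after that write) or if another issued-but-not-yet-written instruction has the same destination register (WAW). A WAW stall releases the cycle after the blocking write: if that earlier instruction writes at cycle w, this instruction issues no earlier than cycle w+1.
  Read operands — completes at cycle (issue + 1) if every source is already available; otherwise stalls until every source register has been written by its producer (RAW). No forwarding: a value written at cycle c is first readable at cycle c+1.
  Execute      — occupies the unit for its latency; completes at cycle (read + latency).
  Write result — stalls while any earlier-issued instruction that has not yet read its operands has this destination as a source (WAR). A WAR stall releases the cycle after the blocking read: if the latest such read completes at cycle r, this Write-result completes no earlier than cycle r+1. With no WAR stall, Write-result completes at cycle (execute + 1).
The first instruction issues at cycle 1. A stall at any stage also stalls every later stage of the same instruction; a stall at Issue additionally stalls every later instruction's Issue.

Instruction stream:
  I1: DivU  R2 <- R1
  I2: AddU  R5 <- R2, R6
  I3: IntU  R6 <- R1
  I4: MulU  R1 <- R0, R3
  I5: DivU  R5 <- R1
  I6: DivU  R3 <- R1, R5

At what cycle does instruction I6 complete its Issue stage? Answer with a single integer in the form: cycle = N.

c1: issue I1 (DivU)
c2: I1 read-ops; issue I2 (AddU)
c3: issue I3 (IntU)
c4: I3 read-ops; issue I4 (MulU)
c5: I3 finished on IntU; I4 read-ops
c8: I4 finished on MulU
c9: I1 finished on DivU; I4→R1
c10: I1→R2
c11: I2 read-ops
c12: I3→R6
c13: I2 finished on AddU
c14: I2→R5
c15: issue I5 (DivU)
c16: I5 read-ops
c23: I5 finished on DivU
c24: I5→R5
c25: issue I6 (DivU)
c26: I6 read-ops
c33: I6 finished on DivU
c34: I6→R3

cycle = 25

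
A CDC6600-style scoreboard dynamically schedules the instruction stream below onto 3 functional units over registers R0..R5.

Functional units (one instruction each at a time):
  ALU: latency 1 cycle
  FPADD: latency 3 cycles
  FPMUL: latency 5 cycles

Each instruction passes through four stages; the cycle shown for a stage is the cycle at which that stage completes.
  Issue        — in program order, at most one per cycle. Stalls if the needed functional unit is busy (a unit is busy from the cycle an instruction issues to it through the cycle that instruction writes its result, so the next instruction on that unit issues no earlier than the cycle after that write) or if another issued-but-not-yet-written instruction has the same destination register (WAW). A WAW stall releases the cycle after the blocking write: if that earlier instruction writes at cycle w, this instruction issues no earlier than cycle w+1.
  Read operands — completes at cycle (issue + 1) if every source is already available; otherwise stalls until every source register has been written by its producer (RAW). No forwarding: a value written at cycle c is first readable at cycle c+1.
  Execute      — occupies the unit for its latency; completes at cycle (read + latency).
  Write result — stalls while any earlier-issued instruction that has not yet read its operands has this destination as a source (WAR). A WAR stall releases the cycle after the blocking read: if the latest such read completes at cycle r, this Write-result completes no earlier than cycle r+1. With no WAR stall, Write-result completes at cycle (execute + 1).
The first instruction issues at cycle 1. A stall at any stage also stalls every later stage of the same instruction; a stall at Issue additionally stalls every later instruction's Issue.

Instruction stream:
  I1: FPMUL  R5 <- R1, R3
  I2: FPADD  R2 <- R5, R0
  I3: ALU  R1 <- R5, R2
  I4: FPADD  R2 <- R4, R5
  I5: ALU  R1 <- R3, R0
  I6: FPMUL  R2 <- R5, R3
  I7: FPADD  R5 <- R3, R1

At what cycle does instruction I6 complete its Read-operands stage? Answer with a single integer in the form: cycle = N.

cycle = 21

I1 -> (1, 2, 7, 8)
I2 -> (2, 9, 12, 13)  // RAW R5: wait I1 write@8
I3 -> (3, 14, 15, 16)  // RAW R2: wait I2 write@13
I4 -> (14, 15, 18, 19)  // struct: FPADD busy until I2 writes@13
I5 -> (17, 18, 19, 20)  // struct: ALU busy until I3 writes@16
I6 -> (20, 21, 26, 27)  // WAW R2: wait I4 write@19
I7 -> (21, 22, 25, 26)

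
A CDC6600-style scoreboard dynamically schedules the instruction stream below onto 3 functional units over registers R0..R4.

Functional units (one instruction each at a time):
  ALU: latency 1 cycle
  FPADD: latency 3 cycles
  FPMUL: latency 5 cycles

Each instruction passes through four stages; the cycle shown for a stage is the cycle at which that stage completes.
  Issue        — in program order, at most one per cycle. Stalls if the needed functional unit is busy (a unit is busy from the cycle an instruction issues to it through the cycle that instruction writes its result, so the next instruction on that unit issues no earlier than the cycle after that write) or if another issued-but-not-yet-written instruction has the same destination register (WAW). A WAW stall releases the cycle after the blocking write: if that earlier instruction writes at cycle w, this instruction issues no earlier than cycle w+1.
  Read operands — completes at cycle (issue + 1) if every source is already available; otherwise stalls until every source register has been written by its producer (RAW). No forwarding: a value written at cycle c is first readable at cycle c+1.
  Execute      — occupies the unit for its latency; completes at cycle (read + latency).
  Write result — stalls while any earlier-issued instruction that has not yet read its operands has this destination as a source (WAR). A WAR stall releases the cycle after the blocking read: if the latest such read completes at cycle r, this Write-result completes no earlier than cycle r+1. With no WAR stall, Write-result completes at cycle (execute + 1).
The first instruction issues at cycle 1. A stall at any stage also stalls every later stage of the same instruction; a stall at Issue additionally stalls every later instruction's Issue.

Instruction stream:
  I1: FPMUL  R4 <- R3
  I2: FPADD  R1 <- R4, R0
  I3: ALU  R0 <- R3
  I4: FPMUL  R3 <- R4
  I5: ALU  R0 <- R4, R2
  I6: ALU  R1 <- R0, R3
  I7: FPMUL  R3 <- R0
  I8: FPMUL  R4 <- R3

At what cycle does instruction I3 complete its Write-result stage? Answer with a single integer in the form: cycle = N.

I1  is:1  ro:2  ex:7  wr:8
I2  is:2  ro:9  ex:12  wr:13  — RAW R4: wait I1 write@8
I3  is:3  ro:4  ex:5  wr:10  — WAR R0: wait I2 read@9
I4  is:9  ro:10  ex:15  wr:16  — struct: FPMUL busy until I1 writes@8
I5  is:11  ro:12  ex:13  wr:14  — struct: ALU busy until I3 writes@10
I6  is:15  ro:17  ex:18  wr:19  — struct: ALU busy until I5 writes@14, RAW R3: wait I4 write@16
I7  is:17  ro:18  ex:23  wr:24  — struct: FPMUL busy until I4 writes@16
I8  is:25  ro:26  ex:31  wr:32  — struct: FPMUL busy until I7 writes@24

cycle = 10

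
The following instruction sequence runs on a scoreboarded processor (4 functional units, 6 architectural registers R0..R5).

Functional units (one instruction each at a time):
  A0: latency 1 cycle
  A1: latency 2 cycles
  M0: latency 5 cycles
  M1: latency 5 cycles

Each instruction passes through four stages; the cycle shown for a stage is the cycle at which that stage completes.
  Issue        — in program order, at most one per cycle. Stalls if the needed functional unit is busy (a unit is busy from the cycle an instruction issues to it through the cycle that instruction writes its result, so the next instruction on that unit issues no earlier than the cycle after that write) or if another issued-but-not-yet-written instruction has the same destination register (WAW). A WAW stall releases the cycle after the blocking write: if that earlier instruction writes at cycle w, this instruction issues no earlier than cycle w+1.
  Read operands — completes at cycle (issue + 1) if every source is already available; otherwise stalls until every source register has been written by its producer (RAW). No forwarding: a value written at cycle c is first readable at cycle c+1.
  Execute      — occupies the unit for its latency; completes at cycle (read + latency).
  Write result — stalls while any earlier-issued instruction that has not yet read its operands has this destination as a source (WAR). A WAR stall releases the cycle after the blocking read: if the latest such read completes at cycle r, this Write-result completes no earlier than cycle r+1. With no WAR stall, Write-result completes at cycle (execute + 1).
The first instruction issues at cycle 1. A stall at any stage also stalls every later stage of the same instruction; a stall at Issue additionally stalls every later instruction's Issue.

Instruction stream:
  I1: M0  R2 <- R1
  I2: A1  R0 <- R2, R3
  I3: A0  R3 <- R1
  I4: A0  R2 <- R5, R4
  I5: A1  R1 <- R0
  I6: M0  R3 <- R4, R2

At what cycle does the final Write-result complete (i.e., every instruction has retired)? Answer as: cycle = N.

I1: IS=1 RO=2 EX=7 WR=8
I2: IS=2 RO=9 EX=11 WR=12  [RAW R2: wait I1 write@8]
I3: IS=3 RO=4 EX=5 WR=10  [WAR R3: wait I2 read@9]
I4: IS=11 RO=12 EX=13 WR=14  [struct: A0 busy until I3 writes@10]
I5: IS=13 RO=14 EX=16 WR=17  [struct: A1 busy until I2 writes@12]
I6: IS=14 RO=15 EX=20 WR=21

cycle = 21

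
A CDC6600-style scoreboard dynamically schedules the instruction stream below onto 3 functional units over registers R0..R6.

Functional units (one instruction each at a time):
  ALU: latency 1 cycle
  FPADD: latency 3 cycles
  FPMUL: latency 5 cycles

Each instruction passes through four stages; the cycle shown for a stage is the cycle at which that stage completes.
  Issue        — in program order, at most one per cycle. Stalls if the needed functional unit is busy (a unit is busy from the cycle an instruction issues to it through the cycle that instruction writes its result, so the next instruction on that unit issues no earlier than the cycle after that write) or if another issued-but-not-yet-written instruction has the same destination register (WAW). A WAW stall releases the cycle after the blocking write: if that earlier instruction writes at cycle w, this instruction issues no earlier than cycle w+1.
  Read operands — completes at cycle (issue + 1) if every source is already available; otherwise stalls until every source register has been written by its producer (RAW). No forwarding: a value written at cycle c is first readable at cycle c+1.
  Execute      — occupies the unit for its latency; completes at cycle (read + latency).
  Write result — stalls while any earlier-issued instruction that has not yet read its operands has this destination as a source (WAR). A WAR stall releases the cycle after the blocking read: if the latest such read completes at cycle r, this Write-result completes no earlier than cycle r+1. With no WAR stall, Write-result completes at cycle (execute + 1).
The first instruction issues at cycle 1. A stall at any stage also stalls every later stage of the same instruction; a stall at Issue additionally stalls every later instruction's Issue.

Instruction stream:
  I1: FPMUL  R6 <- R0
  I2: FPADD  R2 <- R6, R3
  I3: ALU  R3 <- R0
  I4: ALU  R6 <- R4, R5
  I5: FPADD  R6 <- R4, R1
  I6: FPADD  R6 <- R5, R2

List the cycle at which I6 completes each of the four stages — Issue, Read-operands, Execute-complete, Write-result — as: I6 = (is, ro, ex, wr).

  I1 | 1 | 2 | 7 | 8
  I2 | 2 | 9 | 12 | 13   RAW R6: wait I1 write@8
  I3 | 3 | 4 | 5 | 10   WAR R3: wait I2 read@9
  I4 | 11 | 12 | 13 | 14   struct: ALU busy until I3 writes@10
  I5 | 15 | 16 | 19 | 20   WAW R6: wait I4 write@14
  I6 | 21 | 22 | 25 | 26   struct: FPADD busy until I5 writes@20

I6 = (21, 22, 25, 26)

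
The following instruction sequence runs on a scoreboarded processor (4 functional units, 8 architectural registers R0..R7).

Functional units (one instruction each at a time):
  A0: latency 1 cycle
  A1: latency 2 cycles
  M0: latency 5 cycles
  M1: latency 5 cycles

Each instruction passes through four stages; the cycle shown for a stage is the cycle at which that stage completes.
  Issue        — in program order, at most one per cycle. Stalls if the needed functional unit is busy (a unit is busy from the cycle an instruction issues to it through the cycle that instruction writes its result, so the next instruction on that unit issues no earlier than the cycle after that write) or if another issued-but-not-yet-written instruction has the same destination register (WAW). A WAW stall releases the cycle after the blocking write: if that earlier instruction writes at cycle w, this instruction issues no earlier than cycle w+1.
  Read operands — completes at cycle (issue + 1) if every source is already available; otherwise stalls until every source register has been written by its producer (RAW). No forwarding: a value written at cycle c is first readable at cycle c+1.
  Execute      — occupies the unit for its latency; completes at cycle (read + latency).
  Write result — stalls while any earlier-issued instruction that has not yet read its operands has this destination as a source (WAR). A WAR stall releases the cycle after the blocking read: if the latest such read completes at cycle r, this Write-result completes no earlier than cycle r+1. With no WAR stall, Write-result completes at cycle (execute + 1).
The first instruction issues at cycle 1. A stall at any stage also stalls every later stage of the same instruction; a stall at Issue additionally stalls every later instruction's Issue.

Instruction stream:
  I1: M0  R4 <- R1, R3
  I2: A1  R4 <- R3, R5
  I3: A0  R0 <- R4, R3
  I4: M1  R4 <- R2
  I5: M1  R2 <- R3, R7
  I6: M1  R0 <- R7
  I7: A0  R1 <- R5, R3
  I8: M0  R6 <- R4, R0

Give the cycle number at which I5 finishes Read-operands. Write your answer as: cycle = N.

c1: I1 issues→M0
c2: I1 reads
c7: I1 exec-done
c8: I1 writes R4
c9: I2 issues→A1
c10: I2 reads | I3 issues→A0
c12: I2 exec-done
c13: I2 writes R4
c14: I3 reads | I4 issues→M1
c15: I3 exec-done | I4 reads
c16: I3 writes R0
c20: I4 exec-done
c21: I4 writes R4
c22: I5 issues→M1
c23: I5 reads
c28: I5 exec-done
c29: I5 writes R2
c30: I6 issues→M1
c31: I6 reads | I7 issues→A0
c32: I7 reads | I8 issues→M0
c33: I7 exec-done
c34: I7 writes R1
c36: I6 exec-done
c37: I6 writes R0
c38: I8 reads
c43: I8 exec-done
c44: I8 writes R6

cycle = 23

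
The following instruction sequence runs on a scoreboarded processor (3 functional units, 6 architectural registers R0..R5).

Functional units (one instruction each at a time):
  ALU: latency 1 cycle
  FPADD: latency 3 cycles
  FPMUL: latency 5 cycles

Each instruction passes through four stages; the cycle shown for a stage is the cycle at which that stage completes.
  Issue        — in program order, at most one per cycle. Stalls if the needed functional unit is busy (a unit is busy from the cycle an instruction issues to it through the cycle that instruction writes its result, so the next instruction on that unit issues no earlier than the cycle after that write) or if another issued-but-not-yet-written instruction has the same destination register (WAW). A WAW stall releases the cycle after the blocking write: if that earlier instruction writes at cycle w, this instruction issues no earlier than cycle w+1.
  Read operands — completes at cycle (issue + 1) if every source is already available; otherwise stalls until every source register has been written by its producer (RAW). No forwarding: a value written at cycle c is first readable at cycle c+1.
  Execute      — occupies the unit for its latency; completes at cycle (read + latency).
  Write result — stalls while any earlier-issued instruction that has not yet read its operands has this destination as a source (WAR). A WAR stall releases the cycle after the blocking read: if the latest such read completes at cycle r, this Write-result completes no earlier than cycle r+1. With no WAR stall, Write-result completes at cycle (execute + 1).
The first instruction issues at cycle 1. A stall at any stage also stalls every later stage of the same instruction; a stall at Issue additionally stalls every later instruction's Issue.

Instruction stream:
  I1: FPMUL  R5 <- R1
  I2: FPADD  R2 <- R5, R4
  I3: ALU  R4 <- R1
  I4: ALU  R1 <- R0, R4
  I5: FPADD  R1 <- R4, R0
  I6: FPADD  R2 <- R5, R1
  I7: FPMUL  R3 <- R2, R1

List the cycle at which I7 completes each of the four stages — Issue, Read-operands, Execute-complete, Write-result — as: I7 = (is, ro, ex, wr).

1) issue 1, read 2, done 7, write 8
2) issue 2, read 9, done 12, write 13  <RAW R5: wait I1 write@8>
3) issue 3, read 4, done 5, write 10  <WAR R4: wait I2 read@9>
4) issue 11, read 12, done 13, write 14  <struct: ALU busy until I3 writes@10>
5) issue 15, read 16, done 19, write 20  <WAW R1: wait I4 write@14>
6) issue 21, read 22, done 25, write 26  <struct: FPADD busy until I5 writes@20>
7) issue 22, read 27, done 32, write 33  <RAW R2: wait I6 write@26>

I7 = (22, 27, 32, 33)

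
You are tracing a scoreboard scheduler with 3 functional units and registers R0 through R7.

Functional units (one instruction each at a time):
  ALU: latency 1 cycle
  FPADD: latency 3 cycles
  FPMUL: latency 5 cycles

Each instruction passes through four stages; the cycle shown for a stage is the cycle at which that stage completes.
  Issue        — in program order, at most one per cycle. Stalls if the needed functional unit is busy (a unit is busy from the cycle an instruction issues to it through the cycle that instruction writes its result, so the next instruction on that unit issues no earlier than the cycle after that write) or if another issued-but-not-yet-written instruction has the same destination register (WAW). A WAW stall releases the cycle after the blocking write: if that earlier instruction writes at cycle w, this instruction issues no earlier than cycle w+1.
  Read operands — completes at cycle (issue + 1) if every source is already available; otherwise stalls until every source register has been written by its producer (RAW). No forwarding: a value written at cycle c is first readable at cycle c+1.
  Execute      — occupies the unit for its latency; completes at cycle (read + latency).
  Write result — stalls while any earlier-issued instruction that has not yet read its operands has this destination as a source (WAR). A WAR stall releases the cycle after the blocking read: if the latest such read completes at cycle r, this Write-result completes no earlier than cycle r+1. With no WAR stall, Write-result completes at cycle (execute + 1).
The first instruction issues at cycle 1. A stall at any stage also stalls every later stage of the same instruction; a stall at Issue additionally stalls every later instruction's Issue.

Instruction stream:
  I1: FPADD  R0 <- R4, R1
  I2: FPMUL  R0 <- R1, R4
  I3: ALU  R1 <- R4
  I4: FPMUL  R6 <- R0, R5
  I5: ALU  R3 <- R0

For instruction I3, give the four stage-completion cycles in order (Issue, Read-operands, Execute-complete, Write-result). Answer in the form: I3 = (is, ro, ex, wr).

t=1  I1 dispatched to FPADD
t=2  I1 operands ready
t=5  I1 complete
t=6  R0←I1
t=7  I2 dispatched to FPMUL
t=8  I2 operands ready | I3 dispatched to ALU
t=9  I3 operands ready
t=10  I3 complete
t=11  R1←I3
t=13  I2 complete
t=14  R0←I2
t=15  I4 dispatched to FPMUL
t=16  I4 operands ready | I5 dispatched to ALU
t=17  I5 operands ready
t=18  I5 complete
t=19  R3←I5
t=21  I4 complete
t=22  R6←I4

I3 = (8, 9, 10, 11)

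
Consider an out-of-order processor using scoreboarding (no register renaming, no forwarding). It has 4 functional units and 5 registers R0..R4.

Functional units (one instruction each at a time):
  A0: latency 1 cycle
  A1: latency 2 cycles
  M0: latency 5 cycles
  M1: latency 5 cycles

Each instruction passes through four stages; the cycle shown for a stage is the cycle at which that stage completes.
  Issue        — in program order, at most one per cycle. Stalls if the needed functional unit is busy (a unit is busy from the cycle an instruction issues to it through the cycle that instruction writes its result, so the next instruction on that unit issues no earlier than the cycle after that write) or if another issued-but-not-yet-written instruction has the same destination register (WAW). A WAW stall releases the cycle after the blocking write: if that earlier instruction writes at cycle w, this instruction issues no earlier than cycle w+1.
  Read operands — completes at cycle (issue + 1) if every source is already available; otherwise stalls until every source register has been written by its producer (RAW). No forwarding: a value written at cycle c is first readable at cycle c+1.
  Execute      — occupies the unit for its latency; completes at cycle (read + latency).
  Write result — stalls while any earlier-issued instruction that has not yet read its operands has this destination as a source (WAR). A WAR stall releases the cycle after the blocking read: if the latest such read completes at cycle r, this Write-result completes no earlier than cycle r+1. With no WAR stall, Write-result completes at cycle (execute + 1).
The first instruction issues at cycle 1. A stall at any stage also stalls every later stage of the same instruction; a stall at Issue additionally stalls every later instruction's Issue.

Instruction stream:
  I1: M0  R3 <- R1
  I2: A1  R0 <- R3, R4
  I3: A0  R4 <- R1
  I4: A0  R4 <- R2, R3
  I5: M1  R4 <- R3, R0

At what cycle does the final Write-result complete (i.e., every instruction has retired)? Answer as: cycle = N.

cycle = 22

cycle 1: I1 issues→M0
cycle 2: I1 reads | I2 issues→A1
cycle 3: I3 issues→A0
cycle 4: I3 reads
cycle 5: I3 exec-done
cycle 7: I1 exec-done
cycle 8: I1 writes R3
cycle 9: I2 reads
cycle 10: I3 writes R4
cycle 11: I2 exec-done | I4 issues→A0
cycle 12: I2 writes R0 | I4 reads
cycle 13: I4 exec-done
cycle 14: I4 writes R4
cycle 15: I5 issues→M1
cycle 16: I5 reads
cycle 21: I5 exec-done
cycle 22: I5 writes R4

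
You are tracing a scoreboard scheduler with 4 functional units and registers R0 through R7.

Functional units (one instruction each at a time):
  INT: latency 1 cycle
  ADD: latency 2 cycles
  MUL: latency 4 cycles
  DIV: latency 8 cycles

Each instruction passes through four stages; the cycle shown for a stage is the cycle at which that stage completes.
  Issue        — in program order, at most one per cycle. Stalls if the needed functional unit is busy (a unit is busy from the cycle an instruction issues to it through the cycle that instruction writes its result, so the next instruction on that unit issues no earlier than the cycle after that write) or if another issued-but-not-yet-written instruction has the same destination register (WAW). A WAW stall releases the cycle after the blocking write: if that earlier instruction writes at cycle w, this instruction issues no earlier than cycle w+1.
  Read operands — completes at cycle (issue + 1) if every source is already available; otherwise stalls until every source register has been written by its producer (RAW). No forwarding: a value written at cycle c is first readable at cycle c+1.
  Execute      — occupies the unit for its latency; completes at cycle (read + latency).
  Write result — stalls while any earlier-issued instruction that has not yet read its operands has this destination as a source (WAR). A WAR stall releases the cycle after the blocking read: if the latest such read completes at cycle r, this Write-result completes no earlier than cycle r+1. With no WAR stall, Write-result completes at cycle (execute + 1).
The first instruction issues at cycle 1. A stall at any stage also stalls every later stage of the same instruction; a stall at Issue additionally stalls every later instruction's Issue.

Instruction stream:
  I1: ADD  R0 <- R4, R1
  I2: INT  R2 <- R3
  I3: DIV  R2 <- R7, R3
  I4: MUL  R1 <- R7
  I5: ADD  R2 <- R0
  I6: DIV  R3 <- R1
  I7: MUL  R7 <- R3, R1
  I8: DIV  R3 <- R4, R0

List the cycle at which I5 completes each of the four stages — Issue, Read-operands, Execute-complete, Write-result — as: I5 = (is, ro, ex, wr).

1) issue 1, read 2, done 4, write 5
2) issue 2, read 3, done 4, write 5
3) issue 6, read 7, done 15, write 16  <WAW R2: wait I2 write@5>
4) issue 7, read 8, done 12, write 13
5) issue 17, read 18, done 20, write 21  <WAW R2: wait I3 write@16>
6) issue 18, read 19, done 27, write 28
7) issue 19, read 29, done 33, write 34  <RAW R3: wait I6 write@28>
8) issue 29, read 30, done 38, write 39  <struct: DIV busy until I6 writes@28>

I5 = (17, 18, 20, 21)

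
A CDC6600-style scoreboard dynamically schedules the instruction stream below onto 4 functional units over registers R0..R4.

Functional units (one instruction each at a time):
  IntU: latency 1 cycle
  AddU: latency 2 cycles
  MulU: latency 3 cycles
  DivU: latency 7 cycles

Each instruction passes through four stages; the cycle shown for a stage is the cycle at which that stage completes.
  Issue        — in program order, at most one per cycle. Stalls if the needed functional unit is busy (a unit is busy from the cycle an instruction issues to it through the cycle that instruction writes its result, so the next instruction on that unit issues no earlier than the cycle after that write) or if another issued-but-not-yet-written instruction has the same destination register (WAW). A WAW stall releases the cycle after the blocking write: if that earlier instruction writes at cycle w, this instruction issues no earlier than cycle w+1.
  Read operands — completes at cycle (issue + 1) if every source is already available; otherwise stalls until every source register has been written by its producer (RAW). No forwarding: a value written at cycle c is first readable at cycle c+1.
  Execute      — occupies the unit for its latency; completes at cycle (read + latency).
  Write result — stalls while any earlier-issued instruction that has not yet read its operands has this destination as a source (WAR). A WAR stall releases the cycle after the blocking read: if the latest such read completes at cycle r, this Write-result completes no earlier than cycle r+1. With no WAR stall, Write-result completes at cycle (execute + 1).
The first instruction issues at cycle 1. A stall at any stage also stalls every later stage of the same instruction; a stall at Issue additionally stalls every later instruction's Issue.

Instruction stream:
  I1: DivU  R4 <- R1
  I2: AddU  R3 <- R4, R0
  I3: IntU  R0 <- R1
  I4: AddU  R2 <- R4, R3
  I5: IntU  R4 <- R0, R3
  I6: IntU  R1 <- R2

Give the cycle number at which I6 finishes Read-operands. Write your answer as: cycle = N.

c1: I1 issues→DivU
c2: I1 reads | I2 issues→AddU
c3: I3 issues→IntU
c4: I3 reads
c5: I3 exec-done
c9: I1 exec-done
c10: I1 writes R4
c11: I2 reads
c12: I3 writes R0
c13: I2 exec-done
c14: I2 writes R3
c15: I4 issues→AddU
c16: I4 reads | I5 issues→IntU
c17: I5 reads
c18: I4 exec-done | I5 exec-done
c19: I4 writes R2 | I5 writes R4
c20: I6 issues→IntU
c21: I6 reads
c22: I6 exec-done
c23: I6 writes R1

cycle = 21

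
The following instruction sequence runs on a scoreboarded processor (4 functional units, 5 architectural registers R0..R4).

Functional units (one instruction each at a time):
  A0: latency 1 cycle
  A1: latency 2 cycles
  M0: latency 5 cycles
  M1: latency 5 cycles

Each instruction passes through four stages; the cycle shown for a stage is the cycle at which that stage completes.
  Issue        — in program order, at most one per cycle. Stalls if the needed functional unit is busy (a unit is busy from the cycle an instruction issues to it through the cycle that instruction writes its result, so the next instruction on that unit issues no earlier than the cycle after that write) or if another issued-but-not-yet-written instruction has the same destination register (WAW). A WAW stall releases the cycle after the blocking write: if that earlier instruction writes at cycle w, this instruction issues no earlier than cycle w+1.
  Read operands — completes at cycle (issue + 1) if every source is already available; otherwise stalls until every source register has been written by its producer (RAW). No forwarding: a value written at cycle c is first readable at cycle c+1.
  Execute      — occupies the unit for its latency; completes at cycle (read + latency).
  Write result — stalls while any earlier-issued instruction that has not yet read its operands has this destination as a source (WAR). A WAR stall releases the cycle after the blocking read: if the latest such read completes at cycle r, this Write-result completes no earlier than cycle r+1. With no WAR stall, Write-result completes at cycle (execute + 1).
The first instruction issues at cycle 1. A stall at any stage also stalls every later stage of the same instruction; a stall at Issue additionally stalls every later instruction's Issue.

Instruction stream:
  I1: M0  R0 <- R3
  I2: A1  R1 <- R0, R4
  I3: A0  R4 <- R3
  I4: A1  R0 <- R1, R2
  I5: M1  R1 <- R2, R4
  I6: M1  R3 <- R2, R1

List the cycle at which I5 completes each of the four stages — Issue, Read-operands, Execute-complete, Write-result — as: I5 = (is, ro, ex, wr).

I5 = (14, 15, 20, 21)

I1: IS=1 RO=2 EX=7 WR=8
I2: IS=2 RO=9 EX=11 WR=12  [RAW R0: wait I1 write@8]
I3: IS=3 RO=4 EX=5 WR=10  [WAR R4: wait I2 read@9]
I4: IS=13 RO=14 EX=16 WR=17  [struct: A1 busy until I2 writes@12]
I5: IS=14 RO=15 EX=20 WR=21
I6: IS=22 RO=23 EX=28 WR=29  [struct: M1 busy until I5 writes@21]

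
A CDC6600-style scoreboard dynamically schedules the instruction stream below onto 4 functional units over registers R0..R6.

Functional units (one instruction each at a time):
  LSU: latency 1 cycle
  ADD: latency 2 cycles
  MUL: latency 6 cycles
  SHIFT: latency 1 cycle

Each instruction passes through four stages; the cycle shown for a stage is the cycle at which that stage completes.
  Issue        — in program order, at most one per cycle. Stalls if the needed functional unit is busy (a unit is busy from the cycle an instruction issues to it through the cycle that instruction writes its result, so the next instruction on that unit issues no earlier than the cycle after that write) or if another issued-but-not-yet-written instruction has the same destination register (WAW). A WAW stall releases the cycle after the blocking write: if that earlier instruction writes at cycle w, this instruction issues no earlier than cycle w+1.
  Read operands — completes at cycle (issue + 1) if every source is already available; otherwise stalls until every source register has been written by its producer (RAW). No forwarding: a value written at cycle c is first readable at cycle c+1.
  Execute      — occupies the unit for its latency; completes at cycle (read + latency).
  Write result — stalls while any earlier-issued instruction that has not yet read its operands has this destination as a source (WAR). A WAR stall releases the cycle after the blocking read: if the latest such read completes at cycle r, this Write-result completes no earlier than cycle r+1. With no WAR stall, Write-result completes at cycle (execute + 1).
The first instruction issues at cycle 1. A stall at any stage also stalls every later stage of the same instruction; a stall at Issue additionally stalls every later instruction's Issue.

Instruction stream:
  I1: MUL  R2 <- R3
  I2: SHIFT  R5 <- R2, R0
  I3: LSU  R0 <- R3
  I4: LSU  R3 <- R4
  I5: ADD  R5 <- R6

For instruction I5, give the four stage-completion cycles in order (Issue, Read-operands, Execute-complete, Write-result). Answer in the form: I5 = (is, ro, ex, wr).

I5 = (13, 14, 16, 17)

I1  is:1  ro:2  ex:8  wr:9
I2  is:2  ro:10  ex:11  wr:12  — RAW R2: wait I1 write@9
I3  is:3  ro:4  ex:5  wr:11  — WAR R0: wait I2 read@10
I4  is:12  ro:13  ex:14  wr:15  — struct: LSU busy until I3 writes@11
I5  is:13  ro:14  ex:16  wr:17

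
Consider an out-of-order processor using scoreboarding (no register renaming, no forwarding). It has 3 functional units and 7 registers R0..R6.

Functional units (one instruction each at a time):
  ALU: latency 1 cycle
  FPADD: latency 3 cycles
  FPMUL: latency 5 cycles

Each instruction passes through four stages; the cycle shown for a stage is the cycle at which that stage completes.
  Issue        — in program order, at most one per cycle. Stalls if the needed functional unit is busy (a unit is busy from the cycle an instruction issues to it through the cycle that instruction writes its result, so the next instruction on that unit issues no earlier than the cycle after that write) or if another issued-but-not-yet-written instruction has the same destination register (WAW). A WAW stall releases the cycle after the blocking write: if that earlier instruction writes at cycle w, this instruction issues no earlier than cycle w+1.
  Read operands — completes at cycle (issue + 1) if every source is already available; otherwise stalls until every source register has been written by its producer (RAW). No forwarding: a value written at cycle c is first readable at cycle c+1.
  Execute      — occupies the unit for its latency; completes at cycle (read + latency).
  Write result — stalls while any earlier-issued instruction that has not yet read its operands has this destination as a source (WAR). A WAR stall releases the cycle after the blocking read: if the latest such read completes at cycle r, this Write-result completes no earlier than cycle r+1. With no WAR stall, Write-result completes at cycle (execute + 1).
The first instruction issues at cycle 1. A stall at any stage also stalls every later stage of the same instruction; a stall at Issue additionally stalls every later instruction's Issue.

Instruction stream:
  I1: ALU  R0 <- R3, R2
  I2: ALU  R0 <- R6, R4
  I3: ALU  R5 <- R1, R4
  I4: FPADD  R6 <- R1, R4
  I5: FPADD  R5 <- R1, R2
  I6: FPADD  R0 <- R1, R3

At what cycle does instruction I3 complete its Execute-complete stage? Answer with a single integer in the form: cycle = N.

cycle = 11

I1 -> (1, 2, 3, 4)
I2 -> (5, 6, 7, 8)  // struct: ALU busy until I1 writes@4
I3 -> (9, 10, 11, 12)  // struct: ALU busy until I2 writes@8
I4 -> (10, 11, 14, 15)
I5 -> (16, 17, 20, 21)  // struct: FPADD busy until I4 writes@15
I6 -> (22, 23, 26, 27)  // struct: FPADD busy until I5 writes@21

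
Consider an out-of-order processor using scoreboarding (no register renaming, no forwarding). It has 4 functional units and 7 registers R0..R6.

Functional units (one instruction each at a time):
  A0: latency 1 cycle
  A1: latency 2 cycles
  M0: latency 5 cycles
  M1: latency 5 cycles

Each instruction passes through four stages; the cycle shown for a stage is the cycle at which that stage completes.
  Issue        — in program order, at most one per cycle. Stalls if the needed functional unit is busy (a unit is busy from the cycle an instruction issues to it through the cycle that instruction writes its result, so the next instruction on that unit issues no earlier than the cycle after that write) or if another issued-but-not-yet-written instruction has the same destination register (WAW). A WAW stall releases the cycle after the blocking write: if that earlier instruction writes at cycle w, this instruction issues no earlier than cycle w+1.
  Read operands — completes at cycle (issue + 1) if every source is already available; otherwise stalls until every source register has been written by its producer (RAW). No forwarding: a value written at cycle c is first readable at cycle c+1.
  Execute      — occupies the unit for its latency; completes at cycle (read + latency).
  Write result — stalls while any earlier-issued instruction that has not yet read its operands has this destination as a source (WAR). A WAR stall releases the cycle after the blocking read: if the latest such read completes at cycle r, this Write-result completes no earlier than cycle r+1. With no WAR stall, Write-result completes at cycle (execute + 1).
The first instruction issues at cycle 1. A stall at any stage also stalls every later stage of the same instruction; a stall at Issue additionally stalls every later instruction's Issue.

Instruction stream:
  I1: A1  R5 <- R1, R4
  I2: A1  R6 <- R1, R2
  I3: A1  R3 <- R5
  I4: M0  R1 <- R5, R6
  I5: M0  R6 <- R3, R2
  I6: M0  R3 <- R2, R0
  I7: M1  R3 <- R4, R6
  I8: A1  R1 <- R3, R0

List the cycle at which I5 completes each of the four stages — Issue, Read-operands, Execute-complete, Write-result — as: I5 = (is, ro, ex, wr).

I5 = (20, 21, 26, 27)

[1] I1 dispatched to A1
[2] I1 operands ready
[4] I1 complete
[5] R5←I1
[6] I2 dispatched to A1
[7] I2 operands ready
[9] I2 complete
[10] R6←I2
[11] I3 dispatched to A1
[12] I3 operands ready, I4 dispatched to M0
[13] I4 operands ready
[14] I3 complete
[15] R3←I3
[18] I4 complete
[19] R1←I4
[20] I5 dispatched to M0
[21] I5 operands ready
[26] I5 complete
[27] R6←I5
[28] I6 dispatched to M0
[29] I6 operands ready
[34] I6 complete
[35] R3←I6
[36] I7 dispatched to M1
[37] I7 operands ready, I8 dispatched to A1
[42] I7 complete
[43] R3←I7
[44] I8 operands ready
[46] I8 complete
[47] R1←I8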